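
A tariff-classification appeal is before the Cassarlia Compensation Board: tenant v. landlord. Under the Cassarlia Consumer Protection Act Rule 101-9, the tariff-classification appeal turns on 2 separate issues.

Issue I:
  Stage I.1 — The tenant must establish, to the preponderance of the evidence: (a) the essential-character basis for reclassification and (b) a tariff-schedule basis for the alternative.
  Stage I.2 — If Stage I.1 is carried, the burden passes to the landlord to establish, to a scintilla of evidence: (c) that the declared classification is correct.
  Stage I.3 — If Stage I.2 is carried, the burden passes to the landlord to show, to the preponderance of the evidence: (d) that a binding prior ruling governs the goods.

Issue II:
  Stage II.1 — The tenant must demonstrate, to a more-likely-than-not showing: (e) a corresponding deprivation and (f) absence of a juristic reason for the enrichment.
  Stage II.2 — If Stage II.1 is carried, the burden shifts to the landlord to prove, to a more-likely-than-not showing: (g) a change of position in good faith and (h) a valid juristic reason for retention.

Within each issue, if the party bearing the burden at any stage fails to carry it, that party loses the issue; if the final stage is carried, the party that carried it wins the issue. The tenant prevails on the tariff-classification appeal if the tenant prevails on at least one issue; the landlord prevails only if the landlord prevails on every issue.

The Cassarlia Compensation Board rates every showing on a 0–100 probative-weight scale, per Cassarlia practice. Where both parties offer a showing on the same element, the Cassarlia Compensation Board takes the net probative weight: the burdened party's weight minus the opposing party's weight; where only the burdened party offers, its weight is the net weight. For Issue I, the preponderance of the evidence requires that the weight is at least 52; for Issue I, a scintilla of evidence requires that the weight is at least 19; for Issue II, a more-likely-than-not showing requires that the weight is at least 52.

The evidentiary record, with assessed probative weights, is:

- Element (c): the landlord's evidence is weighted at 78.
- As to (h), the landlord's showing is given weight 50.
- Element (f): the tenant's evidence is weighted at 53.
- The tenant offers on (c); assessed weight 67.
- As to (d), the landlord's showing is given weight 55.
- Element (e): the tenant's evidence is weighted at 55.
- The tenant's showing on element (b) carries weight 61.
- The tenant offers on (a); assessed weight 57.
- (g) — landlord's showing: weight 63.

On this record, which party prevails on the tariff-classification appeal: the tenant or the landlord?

tenant

— Issue I —
Stage I.1 (tenant, the preponderance of the evidence, weight is at least 52): (a) 57 ≥ 52 — meets; (b) 61 ≥ 52 — meets.
  Stage I.1 carried; the burden shifts to the landlord.
Stage I.2 (landlord, a scintilla of evidence, weight is at least 19): (c) net 78−67=11 < 19 — fails.
  Not every element is met, so the landlord fails to carry Stage I.2.
So the tenant prevails on this issue.
— Issue II —
Stage II.1 (tenant, a more-likely-than-not showing, weight is at least 52): (e) 55 ≥ 52 — meets; (f) 53 ≥ 52 — meets.
  All elements met. The burden passes to the landlord.
Stage II.2 (landlord, a more-likely-than-not showing, weight is at least 52): (g) 63 ≥ 52 — meets; (h) 50 < 52 — fails.
  The landlord does not carry Stage II.2.
The tenant prevails on this issue.
Per-issue: Issue I → tenant; Issue II → tenant. The tenant must prevail on at least one issue; overall, the tenant prevails.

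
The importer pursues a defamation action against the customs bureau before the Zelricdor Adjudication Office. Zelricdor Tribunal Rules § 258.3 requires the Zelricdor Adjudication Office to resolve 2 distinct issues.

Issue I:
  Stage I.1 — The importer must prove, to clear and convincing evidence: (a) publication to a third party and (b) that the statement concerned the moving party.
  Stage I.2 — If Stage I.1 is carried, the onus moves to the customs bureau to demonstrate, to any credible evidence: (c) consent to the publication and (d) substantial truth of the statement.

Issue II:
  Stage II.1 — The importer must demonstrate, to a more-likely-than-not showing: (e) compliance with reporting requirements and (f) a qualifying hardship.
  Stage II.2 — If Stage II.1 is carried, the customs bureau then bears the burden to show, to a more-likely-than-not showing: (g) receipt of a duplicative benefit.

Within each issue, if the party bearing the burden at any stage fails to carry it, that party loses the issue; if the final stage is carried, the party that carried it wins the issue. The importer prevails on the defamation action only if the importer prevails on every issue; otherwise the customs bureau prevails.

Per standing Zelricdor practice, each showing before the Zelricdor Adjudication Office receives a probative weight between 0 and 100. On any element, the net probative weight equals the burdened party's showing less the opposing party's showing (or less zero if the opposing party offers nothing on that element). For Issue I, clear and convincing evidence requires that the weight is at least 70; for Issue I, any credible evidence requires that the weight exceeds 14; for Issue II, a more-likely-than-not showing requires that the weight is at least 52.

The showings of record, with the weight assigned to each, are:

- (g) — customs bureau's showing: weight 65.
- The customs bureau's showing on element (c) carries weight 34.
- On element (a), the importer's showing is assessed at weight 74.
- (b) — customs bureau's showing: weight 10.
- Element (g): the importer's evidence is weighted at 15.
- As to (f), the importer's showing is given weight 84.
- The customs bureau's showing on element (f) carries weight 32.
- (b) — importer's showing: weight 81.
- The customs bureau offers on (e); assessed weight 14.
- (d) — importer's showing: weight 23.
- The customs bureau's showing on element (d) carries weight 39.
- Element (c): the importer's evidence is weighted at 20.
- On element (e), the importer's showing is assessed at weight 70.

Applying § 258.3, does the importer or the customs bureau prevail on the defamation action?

— Issue I —
At Stage I.1 the importer must meet clear and convincing evidence (weight is at least 70): on (a) the weight is 74, which does reach 70, so (a) meets the standard; on (b) the weight is 81 less the opposing 10 gives net 71, which does reach 70, so (b) meets the standard.
  Stage I.1 is satisfied; the onus moves to the customs bureau.
At Stage I.2 the customs bureau must meet any credible evidence (weight exceeds 14): on (c) the weight is 34 less the opposing 20 gives net 14, ≤ 14, so (c) does not meet the standard; on (d) the weight is 39 less the opposing 23 gives net 16, > 14, so (d) meets the standard.
  The customs bureau does not carry Stage I.2.
So the importer prevails on this issue.
— Issue II —
Stage II.1 (importer, a more-likely-than-not showing, weight is at least 52): (e) net 70−14=56 ≥ 52 — meets; (f) net 84−32=52 ≥ 52 — meets.
  Stage II.1 is satisfied; the onus moves to the customs bureau.
Stage II.2 (customs bureau, a more-likely-than-not showing, weight is at least 52): (g) net 65−15=50 < 52 — fails.
  Stage II.2 not carried; the customs bureau fails its burden.
So the importer prevails on this issue.
Per-issue: Issue I → importer; Issue II → importer. The importer must prevail on every issue; overall, the importer prevails.

importer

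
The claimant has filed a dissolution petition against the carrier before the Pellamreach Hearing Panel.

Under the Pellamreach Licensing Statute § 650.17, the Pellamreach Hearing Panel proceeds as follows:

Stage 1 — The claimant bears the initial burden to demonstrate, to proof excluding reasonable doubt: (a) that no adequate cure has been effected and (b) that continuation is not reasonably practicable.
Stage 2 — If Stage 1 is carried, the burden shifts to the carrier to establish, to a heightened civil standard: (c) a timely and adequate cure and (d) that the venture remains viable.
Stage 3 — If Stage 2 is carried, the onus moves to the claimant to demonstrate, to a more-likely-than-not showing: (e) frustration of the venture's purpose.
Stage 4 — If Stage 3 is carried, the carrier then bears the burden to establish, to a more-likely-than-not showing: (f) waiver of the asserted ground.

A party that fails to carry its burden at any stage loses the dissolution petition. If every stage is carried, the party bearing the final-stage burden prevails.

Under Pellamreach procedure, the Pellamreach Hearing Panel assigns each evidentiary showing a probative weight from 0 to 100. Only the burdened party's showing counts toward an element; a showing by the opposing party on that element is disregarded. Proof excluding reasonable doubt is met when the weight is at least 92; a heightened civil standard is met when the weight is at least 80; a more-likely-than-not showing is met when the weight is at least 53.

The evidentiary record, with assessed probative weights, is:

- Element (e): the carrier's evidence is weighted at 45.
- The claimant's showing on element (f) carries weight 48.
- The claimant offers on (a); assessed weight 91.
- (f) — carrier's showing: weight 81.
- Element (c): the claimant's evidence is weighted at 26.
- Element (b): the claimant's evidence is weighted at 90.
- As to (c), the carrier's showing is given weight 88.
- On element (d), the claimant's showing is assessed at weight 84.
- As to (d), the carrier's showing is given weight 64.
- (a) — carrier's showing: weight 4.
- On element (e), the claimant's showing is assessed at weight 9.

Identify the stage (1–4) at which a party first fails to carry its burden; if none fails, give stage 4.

Stage 1 (claimant, proof excluding reasonable doubt, weight is at least 92): (a) 91 (carrier's 4 disregarded) < 92 — fails; (b) 90 < 92 — fails.
  The claimant does not carry Stage 1.
The carrier prevails.

stage 1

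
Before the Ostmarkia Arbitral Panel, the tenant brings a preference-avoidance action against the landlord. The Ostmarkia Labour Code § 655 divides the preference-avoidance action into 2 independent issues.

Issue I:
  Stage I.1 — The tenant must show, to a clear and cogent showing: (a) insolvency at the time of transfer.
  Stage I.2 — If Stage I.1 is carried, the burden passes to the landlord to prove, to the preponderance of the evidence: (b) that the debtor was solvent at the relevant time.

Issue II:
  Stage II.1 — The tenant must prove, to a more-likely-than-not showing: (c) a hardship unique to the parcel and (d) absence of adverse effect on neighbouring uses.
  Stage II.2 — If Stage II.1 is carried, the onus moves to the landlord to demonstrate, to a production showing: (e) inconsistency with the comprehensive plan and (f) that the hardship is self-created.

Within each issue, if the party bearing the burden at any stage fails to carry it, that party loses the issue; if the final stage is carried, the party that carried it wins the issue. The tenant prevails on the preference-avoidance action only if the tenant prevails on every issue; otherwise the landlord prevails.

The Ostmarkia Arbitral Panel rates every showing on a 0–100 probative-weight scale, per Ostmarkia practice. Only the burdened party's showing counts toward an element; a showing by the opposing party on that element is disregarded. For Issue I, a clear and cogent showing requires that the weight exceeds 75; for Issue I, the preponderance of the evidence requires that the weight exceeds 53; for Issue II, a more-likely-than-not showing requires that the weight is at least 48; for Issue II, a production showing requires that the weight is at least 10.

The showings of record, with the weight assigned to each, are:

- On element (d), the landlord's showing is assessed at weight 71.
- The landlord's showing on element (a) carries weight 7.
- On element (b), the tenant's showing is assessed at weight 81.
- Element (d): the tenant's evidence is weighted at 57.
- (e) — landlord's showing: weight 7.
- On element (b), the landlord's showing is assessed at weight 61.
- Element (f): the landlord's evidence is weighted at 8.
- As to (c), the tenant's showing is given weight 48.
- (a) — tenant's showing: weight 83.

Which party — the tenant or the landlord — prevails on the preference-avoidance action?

— Issue I —
Stage I.1 (tenant, a clear and cogent showing, weight exceeds 75): (a) 83 (landlord's 7 disregarded) > 75 — meets.
  Stage I.1 is satisfied; the onus moves to the landlord.
Stage I.2 (landlord, the preponderance of the evidence, weight exceeds 53): (b) 61 (tenant's 81 disregarded) > 53 — meets.
  Stage I.2 carried; the final stage is satisfied.
Every stage carried; the landlord prevails on this issue.
— Issue II —
Stage II.1 — burden on tenant; standard: a more-likely-than-not showing (weight is at least 48).
    (c): 48 ≥ 48 [met]
    (d): 57 (landlord's 71 disregarded) ≥ 48 [met]
  Stage II.1 carried; the burden shifts to the landlord.
Stage II.2 — burden on landlord; standard: a production showing (weight is at least 10).
    (e): 7 < 10 [not met]
    (f): 8 < 10 [not met]
  Stage II.2 not carried; the landlord fails its burden.
The analysis ends at Stage II.2; the tenant prevails on this issue.
Per-issue: Issue I → landlord; Issue II → tenant. The tenant must prevail on every issue; overall, the landlord prevails.

landlord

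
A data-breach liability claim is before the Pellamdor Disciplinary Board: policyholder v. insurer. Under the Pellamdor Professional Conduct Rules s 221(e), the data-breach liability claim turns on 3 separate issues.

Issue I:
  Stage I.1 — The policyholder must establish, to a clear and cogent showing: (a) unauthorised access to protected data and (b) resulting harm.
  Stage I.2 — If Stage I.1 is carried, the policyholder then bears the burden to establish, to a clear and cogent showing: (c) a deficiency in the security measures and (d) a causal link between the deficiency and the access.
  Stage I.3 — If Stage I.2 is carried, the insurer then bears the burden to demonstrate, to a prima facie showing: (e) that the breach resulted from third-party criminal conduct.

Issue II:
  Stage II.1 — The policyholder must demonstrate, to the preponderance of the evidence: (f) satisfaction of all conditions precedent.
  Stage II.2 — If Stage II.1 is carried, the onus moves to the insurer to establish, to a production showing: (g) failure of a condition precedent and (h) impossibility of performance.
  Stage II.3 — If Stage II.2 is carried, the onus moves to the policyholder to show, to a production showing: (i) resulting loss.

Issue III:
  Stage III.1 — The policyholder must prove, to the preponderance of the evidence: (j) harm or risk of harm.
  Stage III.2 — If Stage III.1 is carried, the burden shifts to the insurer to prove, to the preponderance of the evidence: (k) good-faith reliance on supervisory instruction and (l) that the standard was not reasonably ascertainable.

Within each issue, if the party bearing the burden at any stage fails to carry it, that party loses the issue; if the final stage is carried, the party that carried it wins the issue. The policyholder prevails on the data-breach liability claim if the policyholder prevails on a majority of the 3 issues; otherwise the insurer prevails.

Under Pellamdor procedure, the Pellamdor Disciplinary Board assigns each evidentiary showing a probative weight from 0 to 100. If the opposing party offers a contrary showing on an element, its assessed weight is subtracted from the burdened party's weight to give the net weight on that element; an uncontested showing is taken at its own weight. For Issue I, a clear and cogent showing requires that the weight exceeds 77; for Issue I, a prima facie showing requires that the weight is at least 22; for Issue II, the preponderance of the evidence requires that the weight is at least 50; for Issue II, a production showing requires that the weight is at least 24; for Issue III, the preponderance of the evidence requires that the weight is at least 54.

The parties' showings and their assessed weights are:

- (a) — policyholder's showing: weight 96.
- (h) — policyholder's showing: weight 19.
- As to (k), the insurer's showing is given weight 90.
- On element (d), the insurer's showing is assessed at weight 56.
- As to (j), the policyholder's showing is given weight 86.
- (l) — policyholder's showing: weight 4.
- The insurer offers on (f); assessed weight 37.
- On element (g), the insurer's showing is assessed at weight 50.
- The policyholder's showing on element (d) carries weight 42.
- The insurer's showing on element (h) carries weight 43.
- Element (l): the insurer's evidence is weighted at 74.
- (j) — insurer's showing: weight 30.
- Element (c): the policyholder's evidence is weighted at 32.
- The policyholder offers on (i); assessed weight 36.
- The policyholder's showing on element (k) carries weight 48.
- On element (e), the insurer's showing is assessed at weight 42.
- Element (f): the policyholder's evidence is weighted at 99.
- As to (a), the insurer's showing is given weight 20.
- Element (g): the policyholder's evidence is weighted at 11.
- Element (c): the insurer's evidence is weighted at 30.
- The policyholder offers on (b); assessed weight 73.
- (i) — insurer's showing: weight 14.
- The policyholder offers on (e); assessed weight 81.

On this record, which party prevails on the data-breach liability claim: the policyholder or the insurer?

— Issue I —
Stage I.1 — burden on policyholder; standard: a clear and cogent showing (weight exceeds 77).
    (a): 96 − 20 = 76 ≤ 77 [not met]
    (b): 73 ≤ 77 [not met]
  The policyholder does not carry Stage I.1.
The analysis ends at Stage I.1; the insurer prevails on this issue.
— Issue II —
At Stage II.1 the policyholder must meet the preponderance of the evidence (weight is at least 50): on (f) the weight is 99 less the opposing 37 gives net 62, ≥ 50, so (f) meets the standard.
  Stage II.1 is satisfied; the onus moves to the insurer.
At Stage II.2 the insurer must meet a production showing (weight is at least 24): on (g) the weight is 50 less the opposing 11 gives net 39, ≥ 24, so (g) meets the standard; on (h) the weight is 43 less the opposing 19 gives net 24, ≥ 24, so (h) meets the standard.
  All elements met. The burden passes to the policyholder.
At Stage II.3 the policyholder must meet a production showing (weight is at least 24): on (i) the weight is 36 less the opposing 14 gives net 22, which does not reach 24, so (i) does not meet the standard.
  Stage II.3 not carried; the policyholder fails its burden.
The analysis ends at Stage II.3; the insurer prevails on this issue.
— Issue III —
At Stage III.1 the policyholder must meet the preponderance of the evidence (weight is at least 54): on (j) the weight is 86 less the opposing 30 gives net 56, which does reach 54, so (j) meets the standard.
  Stage III.1 is satisfied; the onus moves to the insurer.
At Stage III.2 the insurer must meet the preponderance of the evidence (weight is at least 54): on (k) the weight is 90 less the opposing 48 gives net 42, which does not reach 54, so (k) does not meet the standard; on (l) the weight is 74 less the opposing 4 gives net 70, ≥ 54, so (l) meets the standard.
  Not every element is met, so the insurer fails to carry Stage III.2.
The analysis ends at Stage III.2; the policyholder prevails on this issue.
Per-issue: Issue I → insurer; Issue II → insurer; Issue III → policyholder. The policyholder must prevail on a majority of issues; overall, the insurer prevails.

insurer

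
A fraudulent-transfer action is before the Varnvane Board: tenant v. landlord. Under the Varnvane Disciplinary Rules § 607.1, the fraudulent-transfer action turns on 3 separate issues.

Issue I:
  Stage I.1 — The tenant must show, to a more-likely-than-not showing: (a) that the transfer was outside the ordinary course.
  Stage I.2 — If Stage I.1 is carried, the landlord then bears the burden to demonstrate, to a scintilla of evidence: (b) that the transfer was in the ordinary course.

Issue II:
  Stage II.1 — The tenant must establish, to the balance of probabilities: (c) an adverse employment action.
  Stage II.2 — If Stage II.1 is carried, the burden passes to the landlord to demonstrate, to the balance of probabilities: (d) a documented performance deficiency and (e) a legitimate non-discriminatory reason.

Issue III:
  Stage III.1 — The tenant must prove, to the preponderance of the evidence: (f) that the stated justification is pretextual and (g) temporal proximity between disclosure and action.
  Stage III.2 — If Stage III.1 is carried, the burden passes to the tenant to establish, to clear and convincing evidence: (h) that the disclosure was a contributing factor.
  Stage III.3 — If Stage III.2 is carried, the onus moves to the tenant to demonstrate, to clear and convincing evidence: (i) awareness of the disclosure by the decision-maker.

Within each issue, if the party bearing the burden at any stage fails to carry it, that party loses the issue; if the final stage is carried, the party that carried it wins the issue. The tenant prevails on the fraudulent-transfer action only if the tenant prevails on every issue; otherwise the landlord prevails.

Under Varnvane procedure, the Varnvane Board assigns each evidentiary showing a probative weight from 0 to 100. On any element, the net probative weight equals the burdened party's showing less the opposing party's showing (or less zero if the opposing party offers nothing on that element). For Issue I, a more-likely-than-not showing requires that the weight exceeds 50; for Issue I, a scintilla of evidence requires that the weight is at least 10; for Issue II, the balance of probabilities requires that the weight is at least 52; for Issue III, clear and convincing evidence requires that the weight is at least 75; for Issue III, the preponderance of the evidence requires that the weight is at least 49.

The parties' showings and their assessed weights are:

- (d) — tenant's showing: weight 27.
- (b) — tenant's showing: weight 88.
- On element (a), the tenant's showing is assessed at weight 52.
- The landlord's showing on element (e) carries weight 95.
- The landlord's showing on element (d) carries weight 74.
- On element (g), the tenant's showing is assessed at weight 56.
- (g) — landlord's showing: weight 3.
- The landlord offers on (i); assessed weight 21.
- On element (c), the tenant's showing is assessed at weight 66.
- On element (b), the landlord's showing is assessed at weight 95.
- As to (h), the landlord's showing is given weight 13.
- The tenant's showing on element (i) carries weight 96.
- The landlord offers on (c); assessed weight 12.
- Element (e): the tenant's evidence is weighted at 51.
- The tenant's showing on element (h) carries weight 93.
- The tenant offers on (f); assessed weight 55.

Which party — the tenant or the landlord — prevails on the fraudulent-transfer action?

tenant

— Issue I —
Stage I.1 (tenant, a more-likely-than-not showing, weight exceeds 50): (a) 52 > 50 — meets.
  Stage I.1 is satisfied; the onus moves to the landlord.
Stage I.2 (landlord, a scintilla of evidence, weight is at least 10): (b) net 95−88=7 < 10 — fails.
  The landlord does not carry Stage I.2.
The analysis ends at Stage I.2; the tenant prevails on this issue.
— Issue II —
Stage II.1 (tenant, the balance of probabilities, weight is at least 52): (c) net 66−12=54 ≥ 52 — meets.
  Stage II.1 carried; the burden shifts to the landlord.
Stage II.2 (landlord, the balance of probabilities, weight is at least 52): (d) net 74−27=47 < 52 — fails; (e) net 95−51=44 < 52 — fails.
  The landlord does not carry Stage II.2.
The analysis ends at Stage II.2; the tenant prevails on this issue.
— Issue III —
At Stage III.1 the tenant must meet the preponderance of the evidence (weight is at least 49): on (f) the weight is 55, which does reach 49, so (f) meets the standard; on (g) the weight is 56 less the opposing 3 gives net 53, which does reach 49, so (g) meets the standard.
  Stage III.1 is satisfied; the tenant continues to bear the burden.
At Stage III.2 the tenant must meet clear and convincing evidence (weight is at least 75): on (h) the weight is 93 less the opposing 13 gives net 80, ≥ 75, so (h) meets the standard.
  Stage III.2 is satisfied; the tenant continues to bear the burden.
At Stage III.3 the tenant must meet clear and convincing evidence (weight is at least 75): on (i) the weight is 96 less the opposing 21 gives net 75, ≥ 75, so (i) meets the standard.
  All elements met at the final stage.
Every stage carried; the tenant prevails on this issue.
Per-issue: Issue I → tenant; Issue II → tenant; Issue III → tenant. The tenant must prevail on every issue; overall, the tenant prevails.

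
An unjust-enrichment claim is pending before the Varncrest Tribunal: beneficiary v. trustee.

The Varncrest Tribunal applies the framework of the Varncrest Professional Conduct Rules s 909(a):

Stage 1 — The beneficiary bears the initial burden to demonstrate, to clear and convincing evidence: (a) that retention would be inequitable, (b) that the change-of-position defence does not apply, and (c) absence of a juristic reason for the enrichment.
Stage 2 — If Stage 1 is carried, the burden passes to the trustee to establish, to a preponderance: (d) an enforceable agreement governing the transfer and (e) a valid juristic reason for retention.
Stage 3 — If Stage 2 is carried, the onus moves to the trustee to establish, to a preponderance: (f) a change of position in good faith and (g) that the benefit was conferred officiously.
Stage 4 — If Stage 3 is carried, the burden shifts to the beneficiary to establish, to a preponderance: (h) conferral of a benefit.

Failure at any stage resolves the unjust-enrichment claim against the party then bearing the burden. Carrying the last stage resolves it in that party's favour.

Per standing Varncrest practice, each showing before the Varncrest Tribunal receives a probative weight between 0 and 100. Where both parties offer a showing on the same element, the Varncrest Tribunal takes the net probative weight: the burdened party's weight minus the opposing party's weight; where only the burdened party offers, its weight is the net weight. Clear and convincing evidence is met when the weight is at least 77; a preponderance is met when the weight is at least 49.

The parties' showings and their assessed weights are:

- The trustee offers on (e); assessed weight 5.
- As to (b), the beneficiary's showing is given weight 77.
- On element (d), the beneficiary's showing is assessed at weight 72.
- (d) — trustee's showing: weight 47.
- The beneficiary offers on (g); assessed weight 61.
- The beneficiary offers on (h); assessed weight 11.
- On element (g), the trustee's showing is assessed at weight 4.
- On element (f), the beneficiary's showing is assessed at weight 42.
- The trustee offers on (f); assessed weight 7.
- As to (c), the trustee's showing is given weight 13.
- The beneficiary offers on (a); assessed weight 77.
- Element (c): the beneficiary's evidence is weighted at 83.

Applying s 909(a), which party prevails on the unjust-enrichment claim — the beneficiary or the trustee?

Stage 1 (beneficiary, clear and convincing evidence, weight is at least 77): (a) 77 ≥ 77 — meets; (b) 77 ≥ 77 — meets; (c) net 83−13=70 < 77 — fails.
  Stage 1 not carried; the beneficiary fails its burden.
So the trustee prevails.

trustee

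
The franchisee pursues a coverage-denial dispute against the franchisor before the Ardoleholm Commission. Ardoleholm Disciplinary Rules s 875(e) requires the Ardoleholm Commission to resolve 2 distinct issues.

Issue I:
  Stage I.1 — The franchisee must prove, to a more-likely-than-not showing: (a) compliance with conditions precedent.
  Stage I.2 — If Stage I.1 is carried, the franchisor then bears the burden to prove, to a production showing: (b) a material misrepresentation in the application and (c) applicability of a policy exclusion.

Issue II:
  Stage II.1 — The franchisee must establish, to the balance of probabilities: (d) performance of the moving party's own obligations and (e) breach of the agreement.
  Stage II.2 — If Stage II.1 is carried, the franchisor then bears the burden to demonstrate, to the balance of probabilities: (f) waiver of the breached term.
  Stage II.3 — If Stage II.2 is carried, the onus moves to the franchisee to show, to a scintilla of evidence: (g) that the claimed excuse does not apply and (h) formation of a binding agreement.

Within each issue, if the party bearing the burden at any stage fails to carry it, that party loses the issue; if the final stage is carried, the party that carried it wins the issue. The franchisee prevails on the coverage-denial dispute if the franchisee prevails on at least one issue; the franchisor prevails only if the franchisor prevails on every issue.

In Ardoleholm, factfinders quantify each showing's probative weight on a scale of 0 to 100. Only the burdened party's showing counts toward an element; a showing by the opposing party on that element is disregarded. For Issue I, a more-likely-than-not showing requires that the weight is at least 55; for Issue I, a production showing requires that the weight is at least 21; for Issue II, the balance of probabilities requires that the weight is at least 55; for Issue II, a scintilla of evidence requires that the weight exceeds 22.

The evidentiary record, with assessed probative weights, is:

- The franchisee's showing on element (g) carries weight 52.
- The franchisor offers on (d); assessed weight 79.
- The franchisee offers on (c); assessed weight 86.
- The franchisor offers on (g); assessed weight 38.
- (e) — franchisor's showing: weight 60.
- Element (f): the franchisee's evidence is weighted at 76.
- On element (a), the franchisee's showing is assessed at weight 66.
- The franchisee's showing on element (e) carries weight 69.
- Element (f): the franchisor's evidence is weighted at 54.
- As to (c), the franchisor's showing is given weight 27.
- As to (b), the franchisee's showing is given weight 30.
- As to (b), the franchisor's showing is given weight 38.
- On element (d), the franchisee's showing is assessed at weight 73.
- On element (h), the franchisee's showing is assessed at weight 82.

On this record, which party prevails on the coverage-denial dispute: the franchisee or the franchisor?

franchisee

— Issue I —
At Stage I.1 the franchisee must meet a more-likely-than-not showing (weight is at least 55): on (a) the weight is 66, which does reach 55, so (a) meets the standard.
  Stage I.1 is satisfied; the onus moves to the franchisor.
At Stage I.2 the franchisor must meet a production showing (weight is at least 21): on (b) the weight is 38 (the franchisee's 30 is given no effect), ≥ 21, so (b) meets the standard; on (c) the weight is 27 (the franchisee's 86 is given no effect), which does reach 21, so (c) meets the standard.
  The franchisor carries the last stage.
With every stage satisfied, the franchisor prevails on this issue.
— Issue II —
Stage II.1 — burden on franchisee; standard: the balance of probabilities (weight is at least 55).
    (d): 73 (franchisor's 79 disregarded) ≥ 55 [met]
    (e): 69 (franchisor's 60 disregarded) ≥ 55 [met]
  The franchisee carries Stage II.1; the franchisor now bears the burden.
Stage II.2 — burden on franchisor; standard: the balance of probabilities (weight is at least 55).
    (f): 54 (franchisee's 76 disregarded) < 55 [not met]
  Stage II.2 not carried; the franchisor fails its burden.
The analysis ends at Stage II.2; the franchisee prevails on this issue.
Per-issue: Issue I → franchisor; Issue II → franchisee. The franchisee must prevail on at least one issue; overall, the franchisee prevails.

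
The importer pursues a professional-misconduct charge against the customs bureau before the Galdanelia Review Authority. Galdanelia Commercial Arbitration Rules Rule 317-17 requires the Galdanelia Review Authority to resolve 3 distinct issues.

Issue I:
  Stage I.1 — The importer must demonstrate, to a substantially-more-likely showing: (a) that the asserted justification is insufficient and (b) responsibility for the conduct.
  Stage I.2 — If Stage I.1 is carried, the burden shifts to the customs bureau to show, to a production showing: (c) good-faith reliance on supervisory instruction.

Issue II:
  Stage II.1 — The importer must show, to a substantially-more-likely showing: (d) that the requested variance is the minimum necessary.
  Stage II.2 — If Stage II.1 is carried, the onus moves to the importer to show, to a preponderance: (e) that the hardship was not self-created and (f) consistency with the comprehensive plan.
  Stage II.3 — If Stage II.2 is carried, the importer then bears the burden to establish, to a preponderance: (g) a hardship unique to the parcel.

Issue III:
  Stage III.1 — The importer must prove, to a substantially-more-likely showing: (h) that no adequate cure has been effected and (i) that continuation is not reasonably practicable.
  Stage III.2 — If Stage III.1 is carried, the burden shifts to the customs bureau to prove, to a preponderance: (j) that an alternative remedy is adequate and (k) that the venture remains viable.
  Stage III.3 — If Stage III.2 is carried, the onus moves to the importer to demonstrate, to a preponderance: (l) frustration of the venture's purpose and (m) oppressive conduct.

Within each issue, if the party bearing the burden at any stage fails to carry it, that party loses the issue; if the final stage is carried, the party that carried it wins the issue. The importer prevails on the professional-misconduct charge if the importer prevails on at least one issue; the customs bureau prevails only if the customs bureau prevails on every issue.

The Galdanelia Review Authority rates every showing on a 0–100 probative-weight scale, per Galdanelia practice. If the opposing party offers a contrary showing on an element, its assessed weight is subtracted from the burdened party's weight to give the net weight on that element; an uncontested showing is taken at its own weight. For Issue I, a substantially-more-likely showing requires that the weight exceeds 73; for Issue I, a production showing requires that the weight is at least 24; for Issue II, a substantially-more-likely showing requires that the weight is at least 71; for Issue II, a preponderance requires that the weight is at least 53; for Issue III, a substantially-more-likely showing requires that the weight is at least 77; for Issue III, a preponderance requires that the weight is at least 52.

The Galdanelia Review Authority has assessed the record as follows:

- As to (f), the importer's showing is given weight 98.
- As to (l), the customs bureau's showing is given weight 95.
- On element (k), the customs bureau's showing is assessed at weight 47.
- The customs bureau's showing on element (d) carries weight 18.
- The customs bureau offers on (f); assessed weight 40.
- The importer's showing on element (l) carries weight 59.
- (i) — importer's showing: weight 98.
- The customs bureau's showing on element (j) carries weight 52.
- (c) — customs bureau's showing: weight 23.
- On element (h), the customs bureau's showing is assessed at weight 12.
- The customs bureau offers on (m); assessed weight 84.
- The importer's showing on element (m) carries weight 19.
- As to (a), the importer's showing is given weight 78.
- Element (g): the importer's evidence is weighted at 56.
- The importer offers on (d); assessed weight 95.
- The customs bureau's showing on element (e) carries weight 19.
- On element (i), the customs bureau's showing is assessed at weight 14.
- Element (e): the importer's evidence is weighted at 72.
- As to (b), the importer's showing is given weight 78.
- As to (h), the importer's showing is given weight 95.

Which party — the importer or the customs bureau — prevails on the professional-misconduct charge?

— Issue I —
Stage I.1 — burden on importer; standard: a substantially-more-likely showing (weight exceeds 73).
    (a): 78 > 73 [met]
    (b): 78 > 73 [met]
  Stage I.1 is satisfied; the onus moves to the customs bureau.
Stage I.2 — burden on customs bureau; standard: a production showing (weight is at least 24).
    (c): 23 < 24 [not met]
  Stage I.2 not carried; the customs bureau fails its burden.
The importer prevails on this issue.
— Issue II —
At Stage II.1 the importer must meet a substantially-more-likely showing (weight is at least 71): on (d) the weight is 95 less the opposing 18 gives net 77, which does reach 71, so (d) meets the standard.
  Stage II.1 carried; the burden remains with the importer.
At Stage II.2 the importer must meet a preponderance (weight is at least 53): on (e) the weight is 72 less the opposing 19 gives net 53, which does reach 53, so (e) meets the standard; on (f) the weight is 98 less the opposing 40 gives net 58, ≥ 53, so (f) meets the standard.
  Stage II.2 is satisfied; the importer continues to bear the burden.
At Stage II.3 the importer must meet a preponderance (weight is at least 53): on (g) the weight is 56, ≥ 53, so (g) meets the standard.
  The importer carries the last stage.
All stages carried — the importer prevails on this issue.
— Issue III —
Stage III.1 (importer, a substantially-more-likely showing, weight is at least 77): (h) net 95−12=83 ≥ 77 — meets; (i) net 98−14=84 ≥ 77 — meets.
  All elements met. The burden passes to the customs bureau.
Stage III.2 (customs bureau, a preponderance, weight is at least 52): (j) 52 ≥ 52 — meets; (k) 47 < 52 — fails.
  The customs bureau does not carry Stage III.2.
So the importer prevails on this issue.
Per-issue: Issue I → importer; Issue II → importer; Issue III → importer. The importer must prevail on at least one issue; overall, the importer prevails.

importer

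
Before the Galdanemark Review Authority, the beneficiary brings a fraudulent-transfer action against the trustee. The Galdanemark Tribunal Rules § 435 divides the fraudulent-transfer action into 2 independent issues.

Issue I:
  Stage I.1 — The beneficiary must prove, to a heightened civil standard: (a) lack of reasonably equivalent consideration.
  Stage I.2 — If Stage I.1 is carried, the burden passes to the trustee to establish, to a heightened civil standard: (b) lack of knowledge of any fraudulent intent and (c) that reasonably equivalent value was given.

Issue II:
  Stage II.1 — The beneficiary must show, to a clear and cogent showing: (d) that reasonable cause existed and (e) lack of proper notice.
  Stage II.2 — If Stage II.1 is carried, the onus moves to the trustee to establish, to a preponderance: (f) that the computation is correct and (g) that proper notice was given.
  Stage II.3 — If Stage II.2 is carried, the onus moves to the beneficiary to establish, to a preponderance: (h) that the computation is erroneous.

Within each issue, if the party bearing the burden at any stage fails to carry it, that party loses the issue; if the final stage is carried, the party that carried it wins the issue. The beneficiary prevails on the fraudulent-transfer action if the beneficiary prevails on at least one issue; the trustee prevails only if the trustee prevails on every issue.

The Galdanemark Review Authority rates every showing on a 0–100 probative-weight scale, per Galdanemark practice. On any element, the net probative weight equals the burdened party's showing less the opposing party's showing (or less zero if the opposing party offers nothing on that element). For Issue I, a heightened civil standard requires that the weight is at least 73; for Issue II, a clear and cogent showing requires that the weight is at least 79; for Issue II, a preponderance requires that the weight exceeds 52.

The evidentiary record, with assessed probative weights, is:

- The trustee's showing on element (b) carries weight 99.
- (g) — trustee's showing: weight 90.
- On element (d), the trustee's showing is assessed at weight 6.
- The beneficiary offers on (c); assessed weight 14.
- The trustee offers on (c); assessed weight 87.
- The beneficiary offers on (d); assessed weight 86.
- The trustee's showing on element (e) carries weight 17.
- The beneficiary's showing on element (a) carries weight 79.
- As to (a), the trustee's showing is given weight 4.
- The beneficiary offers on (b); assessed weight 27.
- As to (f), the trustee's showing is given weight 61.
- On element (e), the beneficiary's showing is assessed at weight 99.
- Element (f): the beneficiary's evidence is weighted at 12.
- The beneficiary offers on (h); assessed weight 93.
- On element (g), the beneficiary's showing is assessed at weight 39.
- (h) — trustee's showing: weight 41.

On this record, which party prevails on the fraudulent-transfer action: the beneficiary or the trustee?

beneficiary

— Issue I —
Stage I.1 (beneficiary, a heightened civil standard, weight is at least 73): (a) net 79−4=75 ≥ 73 — meets.
  The beneficiary carries Stage I.1; the trustee now bears the burden.
Stage I.2 (trustee, a heightened civil standard, weight is at least 73): (b) net 99−27=72 < 73 — fails; (c) net 87−14=73 ≥ 73 — meets.
  Stage I.2 not carried; the trustee fails its burden.
The beneficiary prevails on this issue.
— Issue II —
At Stage II.1 the beneficiary must meet a clear and cogent showing (weight is at least 79): on (d) the weight is 86 less the opposing 6 gives net 80, ≥ 79, so (d) meets the standard; on (e) the weight is 99 less the opposing 17 gives net 82, which does reach 79, so (e) meets the standard.
  Stage II.1 carried; the burden shifts to the trustee.
At Stage II.2 the trustee must meet a preponderance (weight exceeds 52): on (f) the weight is 61 less the opposing 12 gives net 49, which does not exceed 52, so (f) does not meet the standard; on (g) the weight is 90 less the opposing 39 gives net 51, ≤ 52, so (g) does not meet the standard.
  Not every element is met, so the trustee fails to carry Stage II.2.
The analysis ends at Stage II.2; the beneficiary prevails on this issue.
Per-issue: Issue I → beneficiary; Issue II → beneficiary. The beneficiary must prevail on at least one issue; overall, the beneficiary prevails.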